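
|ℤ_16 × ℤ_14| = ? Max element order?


|ℤ_16 × ℤ_14| = 16 × 14 = 224
Max element order = lcm(16,14) = 112
Cyclic? No (gcd=2)

|ℤ_16×ℤ_14| = 224, max element order = 112


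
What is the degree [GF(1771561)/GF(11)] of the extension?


GF(1771561) = GF(11^6), so the extension degree is 6

[GF(1771561)/GF(11)] = 6


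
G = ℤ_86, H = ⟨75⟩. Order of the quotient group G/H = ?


|⟨75⟩| = n / gcd(75, 86) = 86 / 1 = 86
H is normal (ℤ_86 is abelian).
|G/H| = |G| / |H| = 86 / 86 = 1

|G/H| = 1


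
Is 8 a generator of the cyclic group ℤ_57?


g generates ℤ_n iff gcd(g, n) = 1
gcd(8, 57) = 1
Since gcd = 1, 8 is a generator.

Yes, 8 generates ℤ_57


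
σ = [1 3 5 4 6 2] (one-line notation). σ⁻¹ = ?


To find σ⁻¹, swap domain and range:
σ(1) = 1 → σ⁻¹(1) = 1
σ(2) = 3 → σ⁻¹(3) = 2
σ(3) = 5 → σ⁻¹(5) = 3
σ(4) = 4 → σ⁻¹(4) = 4
σ(5) = 6 → σ⁻¹(6) = 5
σ(6) = 2 → σ⁻¹(2) = 6

σ⁻¹ = [1 6 2 4 3 5]


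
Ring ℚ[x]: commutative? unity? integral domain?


Polynomial ring over ℚ (an integral domain) is a commutative integral domain with unity 1
Commutative: Yes
Integral domain: Yes
Has unity: Yes

ℚ[x]: Commutative=Yes, Unity=Yes


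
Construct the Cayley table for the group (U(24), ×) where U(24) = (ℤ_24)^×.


Elements: {1, 5, 7, 11, 13, 17, 19, 23}
Operation: multiplication mod 24
Entry (a, b) = (a × b) mod 24

Cayley table:
   |  1 |  5 |  7 | 11 | 13 | 17 | 19 | 23
 1 |  1 |  5 |  7 | 11 | 13 | 17 | 19 | 23
 5 |  5 |  1 | 11 |  7 | 17 | 13 | 23 | 19
 7 |  7 | 11 |  1 |  5 | 19 | 23 | 13 | 17
11 | 11 |  7 |  5 |  1 | 23 | 19 | 17 | 13
13 | 13 | 17 | 19 | 23 |  1 |  5 |  7 | 11
17 | 17 | 13 | 23 | 19 |  5 |  1 | 11 |  7
19 | 19 | 23 | 13 | 17 |  7 | 11 |  1 |  5
23 | 23 | 19 | 17 | 13 | 11 |  7 |  5 |  1


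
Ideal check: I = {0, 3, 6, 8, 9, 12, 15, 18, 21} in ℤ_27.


Check ideal conditions for I = {0, 3, 6, 8, 9, 12, 15, 18, 21} in ℤ_27:
(1) I is an additive subgroup? No
(2) For r ∈ ℤ_27 and a ∈ I: r·a ∈ I? No  [counterexample: r=2, a=8, r·a mod 27 = 16 ∉ I]

No, I is not an ideal of ℤ_27


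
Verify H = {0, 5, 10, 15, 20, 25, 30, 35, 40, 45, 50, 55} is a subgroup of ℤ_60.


Subgroup test for H = {0, 5, 10, 15, 20, 25, 30, 35, 40, 45, 50, 55} in (ℤ_60, +):
(1) 0 ∈ H? Yes
(2) Closure: for all a,b ∈ H, (a+b) mod 60 ∈ H? Yes
(3) Inverses: for all a ∈ H, -a mod 60 ∈ H? Yes

Yes, H is a subgroup of ℤ_60


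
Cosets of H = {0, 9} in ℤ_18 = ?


H = {0, 9}, |H| = 2
Number of cosets = |G|/|H| = 18/2 = 9
0 + H = {0, 9}
1 + H = {1, 10}
2 + H = {2, 11}
3 + H = {3, 12}
4 + H = {4, 13}
5 + H = {5, 14}
6 + H = {6, 15}
7 + H = {7, 16}
8 + H = {8, 17}

Cosets: 0+H={0,9}; 1+H={1,10}; 2+H={2,11}; 3+H={3,12}; 4+H={4,13}; 5+H={5,14}; 6+H={6,15}; 7+H={7,16}; 8+H={8,17}


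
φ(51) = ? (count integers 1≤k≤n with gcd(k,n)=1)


Factor n: 51 = 3 × 17
φ(n) = n · ∏(1 - 1/p) over distinct primes p | n
φ(51) = 51 · (1 - 1/3) · (1 - 1/17) = 32

φ(51) = 32


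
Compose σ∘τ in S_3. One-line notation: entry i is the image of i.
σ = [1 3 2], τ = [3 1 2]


σ∘τ: apply τ first, then σ
1 →τ 3 →σ 2
2 →τ 1 →σ 1
3 →τ 2 →σ 3

σ∘τ = [2 1 3]


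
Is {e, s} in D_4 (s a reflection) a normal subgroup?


H = {e, s} in D_4 (s a reflection)
r·s·r⁻¹ = sr⁻² ≠ s for n ≥ 3, so {e, s} is not closed under conjugation

No, not a normal subgroup


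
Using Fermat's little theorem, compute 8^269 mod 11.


Fermat's little theorem: if p is prime and gcd(a,p)=1, then a^(p-1) ≡ 1 (mod p)
p = 11 is prime, gcd(8,11) = 1
Reduce exponent: 269 mod 10 = 9
So 8^269 ≡ 8^9 (mod 11)
8^9 mod 11 = 7

8^269 ≡ 7 (mod 11)


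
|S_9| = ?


|S_n| = n! (number of permutations of n symbols)
|S_9| = 9! = 362880

|S_9| = 362880


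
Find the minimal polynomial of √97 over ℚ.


√97 satisfies x² - 97 = 0, irreducible over ℚ since 97 is squarefree

Minimal polynomial: x² - 97


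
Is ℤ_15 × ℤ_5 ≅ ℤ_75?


Comparing ℤ_15 × ℤ_5 and ℤ_75:
gcd(15,5) = 5 ≠ 1. Max element order in ℤ_15×ℤ_5 is lcm(15,5) = 15 < 75, so it has no element of order 75

No, ℤ_15 × ℤ_5 ≇ ℤ_75


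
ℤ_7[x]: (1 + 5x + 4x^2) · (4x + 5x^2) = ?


Expand and collect like terms; reduce coefficients mod 7:
x^0: 1·0 = 0 ≡ 0 (mod 7)
x^1: 1·4 + 5·0 = 4 ≡ 4 (mod 7)
x^2: 1·5 + 5·4 + 4·0 = 25 ≡ 4 (mod 7)
x^3: 5·5 + 4·4 = 41 ≡ 6 (mod 7)
x^4: 4·5 = 20 ≡ 6 (mod 7)
Result: 4x + 4x^2 + 6x^3 + 6x^4

f · g = 4x + 4x^2 + 6x^3 + 6x^4


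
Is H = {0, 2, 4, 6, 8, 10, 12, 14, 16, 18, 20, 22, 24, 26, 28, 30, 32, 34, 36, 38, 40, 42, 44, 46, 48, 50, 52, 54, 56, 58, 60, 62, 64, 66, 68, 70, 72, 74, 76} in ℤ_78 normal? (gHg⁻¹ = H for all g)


H = {0, 2, 4, 6, 8, 10, 12, 14, 16, 18, 20, 22, 24, 26, 28, 30, 32, 34, 36, 38, 40, 42, 44, 46, 48, 50, 52, 54, 56, 58, 60, 62, 64, 66, 68, 70, 72, 74, 76} in ℤ_78
ℤ_78 is abelian; every subgroup of an abelian group is normal

Yes, normal subgroup


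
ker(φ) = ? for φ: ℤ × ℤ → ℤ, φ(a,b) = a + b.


Kernel = preimage of identity
ker(φ) = {(a,b) ∈ ℤ² | a+b = 0} = {(a,-a) | a ∈ ℤ}

ker(φ) = {(a,-a) | a ∈ ℤ}


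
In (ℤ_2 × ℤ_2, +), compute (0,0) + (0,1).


Operation: componentwise addition mod (2, 2)
(0,0) + (0,1) = ((a₁+b₁) mod 2, (a₂+b₂) mod 2) with a = (0,0), b = (0,1)

(0,0) + (0,1) = (0,1)


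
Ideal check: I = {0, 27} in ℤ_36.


Check ideal conditions for I = {0, 27} in ℤ_36:
(1) I is an additive subgroup? No
(2) For r ∈ ℤ_36 and a ∈ I: r·a ∈ I? No  [counterexample: r=2, a=27, r·a mod 36 = 18 ∉ I]

No, I is not an ideal of ℤ_36


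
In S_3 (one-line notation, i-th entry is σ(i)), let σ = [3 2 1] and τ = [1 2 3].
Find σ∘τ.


σ∘τ: apply τ first, then σ
1 →τ 1 →σ 3
2 →τ 2 →σ 2
3 →τ 3 →σ 1

σ∘τ = [3 2 1]


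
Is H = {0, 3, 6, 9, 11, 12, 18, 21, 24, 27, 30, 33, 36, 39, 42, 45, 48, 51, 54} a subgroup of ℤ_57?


Subgroup test for H = {0, 3, 6, 9, 11, 12, 18, 21, 24, 27, 30, 33, 36, 39, 42, 45, 48, 51, 54} in (ℤ_57, +):
(1) 0 ∈ H? Yes
(2) Closure: for all a,b ∈ H, (a+b) mod 57 ∈ H? No  [counterexample: 3 + 11 = 14 ∉ H]
(3) Inverses: for all a ∈ H, -a mod 57 ∈ H? No

No, H is not a subgroup of ℤ_57


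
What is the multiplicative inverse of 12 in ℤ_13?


Use the extended Euclidean algorithm to write 1 = 12·s + 13·t; then s mod 13 is the inverse.
Euclidean algorithm:
  12 = 0·13 + 12
  13 = 1·12 + 1
  12 = 12·1 + 0
gcd(12,13) = 1
Back-substitution gives: 12·(-1) + 13·(1) = 1
So 12⁻¹ ≡ -1 ≡ 12 (mod 13)
Check: 12 × 12 = 144 ≡ 1 (mod 13) ✓

12⁻¹ ≡ 12 (mod 13)


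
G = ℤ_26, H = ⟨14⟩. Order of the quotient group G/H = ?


|⟨14⟩| = n / gcd(14, 26) = 26 / 2 = 13
H is normal (ℤ_26 is abelian).
|G/H| = |G| / |H| = 26 / 13 = 2

|G/H| = 2


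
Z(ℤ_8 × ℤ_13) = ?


Z(G) = {g ∈ G | gx = xg for all x ∈ G}
Direct product of abelian groups is abelian, so Z(G) = G

Z(ℤ_8 × ℤ_13) = ℤ_8 × ℤ_13


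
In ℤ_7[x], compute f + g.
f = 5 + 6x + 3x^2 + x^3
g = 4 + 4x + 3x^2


Add coefficients mod 7:
x^0: 5 + 4 = 2 (mod 7)
x^1: 6 + 4 = 3 (mod 7)
x^2: 3 + 3 = 6 (mod 7)
x^3: 1 + 0 = 1 (mod 7)
Result: 2 + 3x + 6x^2 + x^3

f + g = 2 + 3x + 6x^2 + x^3


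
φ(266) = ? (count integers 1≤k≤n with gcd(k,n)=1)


Factor n: 266 = 2 × 7 × 19
φ(n) = n · ∏(1 - 1/p) over distinct primes p | n
φ(266) = 266 · (1 - 1/2) · (1 - 1/7) · (1 - 1/19) = 108

φ(266) = 108


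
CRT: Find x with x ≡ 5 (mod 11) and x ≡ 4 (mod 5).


m₁ = 11, m₂ = 5, gcd = 1, so CRT applies. M = m₁·m₂ = 55
Let M₁ = M/m₁ = 5, M₂ = M/m₂ = 11
Find y₁ ≡ M₁⁻¹ (mod m₁): 5⁻¹ ≡ 9 (mod 11)
Find y₂ ≡ M₂⁻¹ (mod m₂): 11⁻¹ ≡ 1 (mod 5)
x = a₁·M₁·y₁ + a₂·M₂·y₂ = 5·5·9 + 4·11·1 = 269
Reduce mod 55: x ≡ 49
Check: 49 mod 11 = 5 ✓, 49 mod 5 = 4 ✓

x ≡ 49 (mod 55)


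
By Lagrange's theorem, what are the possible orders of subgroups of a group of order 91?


Lagrange's theorem: |H| divides |G|
|G| = 91
Divisors of 91: 1, 7, 13, 91

Possible subgroup orders: {1, 7, 13, 91}


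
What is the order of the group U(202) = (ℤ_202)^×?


U(n) is the group of units mod n; |U(n)| = φ(n)
|U(202)| = φ(202) = 100

|U(202) = (ℤ_202)^×| = 100


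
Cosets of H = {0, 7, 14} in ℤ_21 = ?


H = {0, 7, 14}, |H| = 3
Number of cosets = |G|/|H| = 21/3 = 7
0 + H = {0, 7, 14}
1 + H = {1, 8, 15}
2 + H = {2, 9, 16}
3 + H = {3, 10, 17}
4 + H = {4, 11, 18}
5 + H = {5, 12, 19}
6 + H = {6, 13, 20}

Cosets: 0+H={0,7,14}; 1+H={1,8,15}; 2+H={2,9,16}; 3+H={3,10,17}; 4+H={4,11,18}; 5+H={5,12,19}; 6+H={6,13,20}


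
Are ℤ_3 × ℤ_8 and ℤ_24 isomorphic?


Comparing ℤ_3 × ℤ_8 and ℤ_24:
gcd(3,8) = 1, so ℤ_3 × ℤ_8 ≅ ℤ_24 (CRT)

Yes, ℤ_3 × ℤ_8 ≅ ℤ_24


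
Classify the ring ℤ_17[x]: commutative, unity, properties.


ℤ_17 is a field (n prime), so ℤ_17[x] is a commutative integral domain with unity
Commutative: Yes
Integral domain: Yes
Has unity: Yes

ℤ_17[x]: Commutative=Yes, Unity=Yes


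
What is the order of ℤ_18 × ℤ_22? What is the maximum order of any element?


|ℤ_18 × ℤ_22| = 18 × 22 = 396
Max element order = lcm(18,22) = 198
Cyclic? No (gcd=2)

|ℤ_18×ℤ_22| = 396, max element order = 198


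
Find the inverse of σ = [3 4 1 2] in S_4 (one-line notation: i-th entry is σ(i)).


To find σ⁻¹, swap domain and range:
σ(1) = 3 → σ⁻¹(3) = 1
σ(2) = 4 → σ⁻¹(4) = 2
σ(3) = 1 → σ⁻¹(1) = 3
σ(4) = 2 → σ⁻¹(2) = 4

σ⁻¹ = [3 4 1 2]


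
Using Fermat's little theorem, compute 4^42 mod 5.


Fermat's little theorem: if p is prime and gcd(a,p)=1, then a^(p-1) ≡ 1 (mod p)
p = 5 is prime, gcd(4,5) = 1
Reduce exponent: 42 mod 4 = 2
So 4^42 ≡ 4^2 (mod 5)
4^2 mod 5 = 1

4^42 ≡ 1 (mod 5)


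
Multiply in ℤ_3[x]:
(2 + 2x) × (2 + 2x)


Expand and collect like terms; reduce coefficients mod 3:
x^0: 2·2 = 4 ≡ 1 (mod 3)
x^1: 2·2 + 2·2 = 8 ≡ 2 (mod 3)
x^2: 2·2 = 4 ≡ 1 (mod 3)
Result: 1 + 2x + x^2

f · g = 1 + 2x + x^2


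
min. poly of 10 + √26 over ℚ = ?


Let α = 10 + √26. Then α - 10 = √26, so (α - 10)² = 26, giving α² - 20α + 74 = 0. Degree 2 and α ∉ ℚ, so this is the minimal polynomial.

Minimal polynomial: x² - 20x + 74


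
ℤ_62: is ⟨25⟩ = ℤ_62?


g generates ℤ_n iff gcd(g, n) = 1
gcd(25, 62) = 1
Since gcd = 1, 25 is a generator.

Yes, 25 generates ℤ_62


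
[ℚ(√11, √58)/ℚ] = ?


[ℚ(√11,√58):ℚ] = [ℚ(√11,√58):ℚ(√11)]·[ℚ(√11):ℚ] = 2·2 = 4

[ℚ(√11, √58)/ℚ] = 4


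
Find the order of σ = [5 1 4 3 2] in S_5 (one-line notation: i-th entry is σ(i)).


Cycle decomposition: (1 5 2) (3 4)
Cycle lengths: 3, 2
Order = lcm(3, 2) = 6

ord(σ) = 6


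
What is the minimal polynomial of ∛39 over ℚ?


∛39 satisfies x³ - 39 = 0, irreducible over ℚ (no rational root; 39 is not a perfect cube)

Minimal polynomial: x³ - 39


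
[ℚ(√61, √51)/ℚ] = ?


[ℚ(√61,√51):ℚ] = [ℚ(√61,√51):ℚ(√61)]·[ℚ(√61):ℚ] = 2·2 = 4

[ℚ(√61, √51)/ℚ] = 4


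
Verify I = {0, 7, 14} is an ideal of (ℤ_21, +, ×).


Check ideal conditions for I = {0, 7, 14} in ℤ_21:
(1) I is an additive subgroup? Yes
(2) For r ∈ ℤ_21 and a ∈ I: r·a ∈ I? Yes

Yes, I is an ideal of ℤ_21


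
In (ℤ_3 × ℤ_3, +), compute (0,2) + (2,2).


Operation: componentwise addition mod (3, 3)
(0,2) + (2,2) = ((a₁+b₁) mod 3, (a₂+b₂) mod 3) with a = (0,2), b = (2,2)

(0,2) + (2,2) = (2,1)


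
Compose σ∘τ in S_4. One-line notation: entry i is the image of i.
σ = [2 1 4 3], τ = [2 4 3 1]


σ∘τ: apply τ first, then σ
1 →τ 2 →σ 1
2 →τ 4 →σ 3
3 →τ 3 →σ 4
4 →τ 1 →σ 2

σ∘τ = [1 3 4 2]


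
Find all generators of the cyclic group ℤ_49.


g generates ℤ_n iff gcd(g,n) = 1
Prime factors of 49: 7
Generators are g ∈ {1,...,48} not divisible by any of these primes.
Generators: {1, 2, 3, 4, 5, 6, 8, 9, 10, 11, 12, 13, 15, 16, 17, 18, 19, 20, 22, 23, 24, 25, 26, 27, 29, 30, 31, 32, 33, 34, 36, 37, 38, 39, 40, 41, 43, 44, 45, 46, 47, 48}
Number of generators = φ(49) = 42

Generators of ℤ_49 = {1, 2, 3, 4, 5, 6, 8, 9, 10, 11, 12, 13, 15, 16, 17, 18, 19, 20, 22, 23, 24, 25, 26, 27, 29, 30, 31, 32, 33, 34, 36, 37, 38, 39, 40, 41, 43, 44, 45, 46, 47, 48}


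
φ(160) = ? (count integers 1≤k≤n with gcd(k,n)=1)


Factor n: 160 = 2^5 × 5
φ(n) = n · ∏(1 - 1/p) over distinct primes p | n
φ(160) = 160 · (1 - 1/2) · (1 - 1/5) = 64

φ(160) = 64


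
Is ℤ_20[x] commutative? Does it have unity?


ℤ_20 has zero divisors (2·10 ≡ 0), and these lift to constant zero divisors in ℤ_20[x]; so not an integral domain
Commutative: Yes
Integral domain: No
Has unity: Yes

ℤ_20[x]: Commutative=Yes, Unity=Yes


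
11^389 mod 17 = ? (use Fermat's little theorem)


Fermat's little theorem: if p is prime and gcd(a,p)=1, then a^(p-1) ≡ 1 (mod p)
p = 17 is prime, gcd(11,17) = 1
Reduce exponent: 389 mod 16 = 5
So 11^389 ≡ 11^5 (mod 17)
11^5 mod 17 = 10

11^389 ≡ 10 (mod 17)


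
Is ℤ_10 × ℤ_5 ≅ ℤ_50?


Comparing ℤ_10 × ℤ_5 and ℤ_50:
gcd(10,5) = 5 ≠ 1. Max element order in ℤ_10×ℤ_5 is lcm(10,5) = 10 < 50, so it has no element of order 50

No, ℤ_10 × ℤ_5 ≇ ℤ_50


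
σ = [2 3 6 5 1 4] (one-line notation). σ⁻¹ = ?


To find σ⁻¹, swap domain and range:
σ(1) = 2 → σ⁻¹(2) = 1
σ(2) = 3 → σ⁻¹(3) = 2
σ(3) = 6 → σ⁻¹(6) = 3
σ(4) = 5 → σ⁻¹(5) = 4
σ(5) = 1 → σ⁻¹(1) = 5
σ(6) = 4 → σ⁻¹(4) = 6

σ⁻¹ = [5 1 2 6 4 3]


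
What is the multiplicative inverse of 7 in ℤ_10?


Use the extended Euclidean algorithm to write 1 = 7·s + 10·t; then s mod 10 is the inverse.
Euclidean algorithm:
  7 = 0·10 + 7
  10 = 1·7 + 3
  7 = 2·3 + 1
  3 = 3·1 + 0
gcd(7,10) = 1
Back-substitution gives: 7·(3) + 10·(-2) = 1
So 7⁻¹ ≡ 3 ≡ 3 (mod 10)
Check: 7 × 3 = 21 ≡ 1 (mod 10) ✓

7⁻¹ ≡ 3 (mod 10)


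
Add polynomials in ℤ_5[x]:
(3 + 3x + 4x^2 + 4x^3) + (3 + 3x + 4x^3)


Add coefficients mod 5:
x^0: 3 + 3 = 1 (mod 5)
x^1: 3 + 3 = 1 (mod 5)
x^2: 4 + 0 = 4 (mod 5)
x^3: 4 + 4 = 3 (mod 5)
Result: 1 + x + 4x^2 + 3x^3

f + g = 1 + x + 4x^2 + 3x^3


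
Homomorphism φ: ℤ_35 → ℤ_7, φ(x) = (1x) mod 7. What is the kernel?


Kernel = preimage of identity
ker(φ) = {x ∈ ℤ_35 : 1x ≡ 0 (mod 7)}. Since 7 | 35, φ is well-defined. The kernel is the cyclic subgroup ⟨7⟩ of ℤ_35 (order 5), i.e. {0, 7, 14, 21, 28}

ker(φ) = {0, 7, 14, 21, 28}


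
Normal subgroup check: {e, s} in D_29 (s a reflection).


H = {e, s} in D_29 (s a reflection)
r·s·r⁻¹ = sr⁻² ≠ s for n ≥ 3, so {e, s} is not closed under conjugation

No, not a normal subgroup


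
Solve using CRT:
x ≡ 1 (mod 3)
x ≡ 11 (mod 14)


m₁ = 3, m₂ = 14, gcd = 1, so CRT applies. M = m₁·m₂ = 42
Let M₁ = M/m₁ = 14, M₂ = M/m₂ = 3
Find y₁ ≡ M₁⁻¹ (mod m₁): 14⁻¹ ≡ 2 (mod 3)
Find y₂ ≡ M₂⁻¹ (mod m₂): 3⁻¹ ≡ 5 (mod 14)
x = a₁·M₁·y₁ + a₂·M₂·y₂ = 1·14·2 + 11·3·5 = 193
Reduce mod 42: x ≡ 25
Check: 25 mod 3 = 1 ✓, 25 mod 14 = 11 ✓

x ≡ 25 (mod 42)


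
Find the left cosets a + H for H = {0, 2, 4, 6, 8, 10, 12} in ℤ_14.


H = {0, 2, 4, 6, 8, 10, 12}, |H| = 7
Number of cosets = |G|/|H| = 14/7 = 2
0 + H = {0, 2, 4, 6, 8, 10, 12}
1 + H = {1, 3, 5, 7, 9, 11, 13}

Cosets: 0+H={0,2,4,6,8,10,12}; 1+H={1,3,5,7,9,11,13}


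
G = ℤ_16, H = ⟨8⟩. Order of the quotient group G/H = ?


|⟨8⟩| = n / gcd(8, 16) = 16 / 8 = 2
H is normal (ℤ_16 is abelian).
|G/H| = |G| / |H| = 16 / 2 = 8

|G/H| = 8


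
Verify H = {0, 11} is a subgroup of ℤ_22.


Subgroup test for H = {0, 11} in (ℤ_22, +):
(1) 0 ∈ H? Yes
(2) Closure: for all a,b ∈ H, (a+b) mod 22 ∈ H? Yes
(3) Inverses: for all a ∈ H, -a mod 22 ∈ H? Yes

Yes, H is a subgroup of ℤ_22


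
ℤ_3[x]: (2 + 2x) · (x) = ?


Expand and collect like terms; reduce coefficients mod 3:
x^0: 2·0 = 0 ≡ 0 (mod 3)
x^1: 2·1 + 2·0 = 2 ≡ 2 (mod 3)
x^2: 2·1 = 2 ≡ 2 (mod 3)
Result: 2x + 2x^2

f · g = 2x + 2x^2


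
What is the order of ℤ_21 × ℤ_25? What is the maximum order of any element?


|ℤ_21 × ℤ_25| = 21 × 25 = 525
Max element order = lcm(21,25) = 525
Cyclic? Yes (gcd=1)

|ℤ_21×ℤ_25| = 525, max element order = 525


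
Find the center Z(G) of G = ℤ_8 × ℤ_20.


Z(G) = {g ∈ G | gx = xg for all x ∈ G}
Direct product of abelian groups is abelian, so Z(G) = G

Z(ℤ_8 × ℤ_20) = ℤ_8 × ℤ_20


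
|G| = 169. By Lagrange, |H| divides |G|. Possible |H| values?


Lagrange's theorem: |H| divides |G|
|G| = 169
Divisors of 169: 1, 13, 169

Possible subgroup orders: {1, 13, 169}


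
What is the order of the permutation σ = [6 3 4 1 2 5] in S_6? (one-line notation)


Cycle decomposition: (1 6 5 2 3 4)
Cycle lengths: 6
Order = lcm(6) = 6

ord(σ) = 6


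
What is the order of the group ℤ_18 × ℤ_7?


|A × B| = |A| · |B|
|ℤ_18 × ℤ_7| = 18 × 7 = 126

|ℤ_18 × ℤ_7| = 126


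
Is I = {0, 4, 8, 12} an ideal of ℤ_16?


Check ideal conditions for I = {0, 4, 8, 12} in ℤ_16:
(1) I is an additive subgroup? Yes
(2) For r ∈ ℤ_16 and a ∈ I: r·a ∈ I? Yes

Yes, I is an ideal of ℤ_16


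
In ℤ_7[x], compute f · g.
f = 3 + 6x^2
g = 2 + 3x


Expand and collect like terms; reduce coefficients mod 7:
x^0: 3·2 = 6 ≡ 6 (mod 7)
x^1: 3·3 + 0·2 = 9 ≡ 2 (mod 7)
x^2: 0·3 + 6·2 = 12 ≡ 5 (mod 7)
x^3: 6·3 = 18 ≡ 4 (mod 7)
Result: 6 + 2x + 5x^2 + 4x^3

f · g = 6 + 2x + 5x^2 + 4x^3


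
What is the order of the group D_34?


|D_n| = 2n (n rotations and n reflections)
|D_34| = 2×34 = 68

|D_34| = 68


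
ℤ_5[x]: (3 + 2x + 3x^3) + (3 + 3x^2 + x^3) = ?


Add coefficients mod 5:
x^0: 3 + 3 = 1 (mod 5)
x^1: 2 + 0 = 2 (mod 5)
x^2: 0 + 3 = 3 (mod 5)
x^3: 3 + 1 = 4 (mod 5)
Result: 1 + 2x + 3x^2 + 4x^3

f + g = 1 + 2x + 3x^2 + 4x^3


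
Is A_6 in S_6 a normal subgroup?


H = A_6 in S_6
A_6 has index 2 in S_6, and every subgroup of index 2 is normal

Yes, normal subgroup


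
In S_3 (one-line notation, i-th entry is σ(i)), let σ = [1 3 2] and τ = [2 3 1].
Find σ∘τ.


σ∘τ: apply τ first, then σ
1 →τ 2 →σ 3
2 →τ 3 →σ 2
3 →τ 1 →σ 1

σ∘τ = [3 2 1]


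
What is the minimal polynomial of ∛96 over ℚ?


∛96 satisfies x³ - 96 = 0, irreducible over ℚ (no rational root; 96 is not a perfect cube)

Minimal polynomial: x³ - 96


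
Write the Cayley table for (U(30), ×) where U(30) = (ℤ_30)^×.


Elements: {1, 7, 11, 13, 17, 19, 23, 29}
Operation: multiplication mod 30
Entry (a, b) = (a × b) mod 30

Cayley table:
   |  1 |  7 | 11 | 13 | 17 | 19 | 23 | 29
 1 |  1 |  7 | 11 | 13 | 17 | 19 | 23 | 29
 7 |  7 | 19 | 17 |  1 | 29 | 13 | 11 | 23
11 | 11 | 17 |  1 | 23 |  7 | 29 | 13 | 19
13 | 13 |  1 | 23 | 19 | 11 |  7 | 29 | 17
17 | 17 | 29 |  7 | 11 | 19 | 23 |  1 | 13
19 | 19 | 13 | 29 |  7 | 23 |  1 | 17 | 11
23 | 23 | 11 | 13 | 29 |  1 | 17 | 19 |  7
29 | 29 | 23 | 19 | 17 | 13 | 11 |  7 |  1


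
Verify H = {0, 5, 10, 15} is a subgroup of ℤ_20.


Subgroup test for H = {0, 5, 10, 15} in (ℤ_20, +):
(1) 0 ∈ H? Yes
(2) Closure: for all a,b ∈ H, (a+b) mod 20 ∈ H? Yes
(3) Inverses: for all a ∈ H, -a mod 20 ∈ H? Yes

Yes, H is a subgroup of ℤ_20


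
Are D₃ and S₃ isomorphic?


Comparing D₃ and S₃:
Both are the unique non-abelian group of order 6

Yes, D₃ ≅ S₃


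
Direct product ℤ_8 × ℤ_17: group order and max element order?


|ℤ_8 × ℤ_17| = 8 × 17 = 136
Max element order = lcm(8,17) = 136
Cyclic? Yes (gcd=1)

|ℤ_8×ℤ_17| = 136, max element order = 136


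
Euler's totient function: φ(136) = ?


Factor n: 136 = 2^3 × 17
φ(n) = n · ∏(1 - 1/p) over distinct primes p | n
φ(136) = 136 · (1 - 1/2) · (1 - 1/17) = 64

φ(136) = 64


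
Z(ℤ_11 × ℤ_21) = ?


Z(G) = {g ∈ G | gx = xg for all x ∈ G}
Direct product of abelian groups is abelian, so Z(G) = G

Z(ℤ_11 × ℤ_21) = ℤ_11 × ℤ_21


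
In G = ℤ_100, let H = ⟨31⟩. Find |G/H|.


|⟨31⟩| = n / gcd(31, 100) = 100 / 1 = 100
H is normal (ℤ_100 is abelian).
|G/H| = |G| / |H| = 100 / 100 = 1

|G/H| = 1


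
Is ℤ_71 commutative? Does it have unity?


ℤ_71 is a commutative ring with unity 1; 71 is prime, so ℤ_71 is a field (hence an integral domain)
Commutative: Yes
Integral domain: Yes
Has unity: Yes

ℤ_71: Commutative=Yes, Unity=Yes


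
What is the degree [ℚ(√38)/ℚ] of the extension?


√38 has minimal polynomial x² - 38 (irreducible over ℚ since 38 is squarefree)

[ℚ(√38)/ℚ] = 2


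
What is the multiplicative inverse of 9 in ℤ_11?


Use the extended Euclidean algorithm to write 1 = 9·s + 11·t; then s mod 11 is the inverse.
Euclidean algorithm:
  9 = 0·11 + 9
  11 = 1·9 + 2
  9 = 4·2 + 1
  2 = 2·1 + 0
gcd(9,11) = 1
Back-substitution gives: 9·(5) + 11·(-4) = 1
So 9⁻¹ ≡ 5 ≡ 5 (mod 11)
Check: 9 × 5 = 45 ≡ 1 (mod 11) ✓

9⁻¹ ≡ 5 (mod 11)


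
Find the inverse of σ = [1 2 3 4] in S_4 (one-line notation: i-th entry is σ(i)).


To find σ⁻¹, swap domain and range:
σ(1) = 1 → σ⁻¹(1) = 1
σ(2) = 2 → σ⁻¹(2) = 2
σ(3) = 3 → σ⁻¹(3) = 3
σ(4) = 4 → σ⁻¹(4) = 4

σ⁻¹ = [1 2 3 4]


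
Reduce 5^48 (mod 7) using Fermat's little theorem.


Fermat's little theorem: if p is prime and gcd(a,p)=1, then a^(p-1) ≡ 1 (mod p)
p = 7 is prime, gcd(5,7) = 1
Reduce exponent: 48 mod 6 = 0
So 5^48 ≡ 5^0 (mod 7)
5^0 = 1

5^48 ≡ 1 (mod 7)


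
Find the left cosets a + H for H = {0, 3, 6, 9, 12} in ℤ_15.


H = {0, 3, 6, 9, 12}, |H| = 5
Number of cosets = |G|/|H| = 15/5 = 3
0 + H = {0, 3, 6, 9, 12}
1 + H = {1, 4, 7, 10, 13}
2 + H = {2, 5, 8, 11, 14}

Cosets: 0+H={0,3,6,9,12}; 1+H={1,4,7,10,13}; 2+H={2,5,8,11,14}


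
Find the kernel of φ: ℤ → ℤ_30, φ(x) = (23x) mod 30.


Kernel = preimage of identity
ker(φ) = {x ∈ ℤ : 23x ≡ 0 (mod 30)}. gcd(23,30) = 1, so 23x ≡ 0 (mod 30) ⟺ x ≡ 0 (mod 30/1 = 30). Hence ker(φ) = 30ℤ

ker(φ) = 30ℤ


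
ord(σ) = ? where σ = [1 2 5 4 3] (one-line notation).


Cycle decomposition: (3 5)
Cycle lengths: 2
Order = lcm(2) = 2

ord(σ) = 2


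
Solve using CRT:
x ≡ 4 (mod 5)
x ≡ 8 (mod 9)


m₁ = 5, m₂ = 9, gcd = 1, so CRT applies. M = m₁·m₂ = 45
Let M₁ = M/m₁ = 9, M₂ = M/m₂ = 5
Find y₁ ≡ M₁⁻¹ (mod m₁): 9⁻¹ ≡ 4 (mod 5)
Find y₂ ≡ M₂⁻¹ (mod m₂): 5⁻¹ ≡ 2 (mod 9)
x = a₁·M₁·y₁ + a₂·M₂·y₂ = 4·9·4 + 8·5·2 = 224
Reduce mod 45: x ≡ 44
Check: 44 mod 5 = 4 ✓, 44 mod 9 = 8 ✓

x ≡ 44 (mod 45)


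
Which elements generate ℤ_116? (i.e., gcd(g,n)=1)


g generates ℤ_n iff gcd(g,n) = 1
Prime factors of 116: 2, 29
Generators are g ∈ {1,...,115} not divisible by any of these primes.
Generators: {1, 3, 5, 7, 9, 11, 13, 15, 17, 19, 21, 23, 25, 27, 31, 33, 35, 37, 39, 41, 43, 45, 47, 49, 51, 53, 55, 57, 59, 61, 63, 65, 67, 69, 71, 73, 75, 77, 79, 81, 83, 85, 89, 91, 93, 95, 97, 99, 101, 103, 105, 107, 109, 111, 113, 115}
Number of generators = φ(116) = 56

Generators of ℤ_116 = {1, 3, 5, 7, 9, 11, 13, 15, 17, 19, 21, 23, 25, 27, 31, 33, 35, 37, 39, 41, 43, 45, 47, 49, 51, 53, 55, 57, 59, 61, 63, 65, 67, 69, 71, 73, 75, 77, 79, 81, 83, 85, 89, 91, 93, 95, 97, 99, 101, 103, 105, 107, 109, 111, 113, 115}


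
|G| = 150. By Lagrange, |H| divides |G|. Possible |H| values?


Lagrange's theorem: |H| divides |G|
|G| = 150
Divisors of 150: 1, 2, 3, 5, 6, 10, 15, 25, 30, 50, 75, 150

Possible subgroup orders: {1, 2, 3, 5, 6, 10, 15, 25, 30, 50, 75, 150}


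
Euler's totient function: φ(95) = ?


Factor n: 95 = 5 × 19
φ(n) = n · ∏(1 - 1/p) over distinct primes p | n
φ(95) = 95 · (1 - 1/5) · (1 - 1/19) = 72

φ(95) = 72


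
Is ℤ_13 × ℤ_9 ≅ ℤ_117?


Comparing ℤ_13 × ℤ_9 and ℤ_117:
gcd(13,9) = 1, so ℤ_13 × ℤ_9 ≅ ℤ_117 (CRT)

Yes, ℤ_13 × ℤ_9 ≅ ℤ_117


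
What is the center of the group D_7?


Z(G) = {g ∈ G | gx = xg for all x ∈ G}
For odd n, Z(D_n) = {e}: no nontrivial rotation commutes with all reflections

Z(D_7) = {e}


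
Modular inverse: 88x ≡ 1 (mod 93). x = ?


Use the extended Euclidean algorithm to write 1 = 88·s + 93·t; then s mod 93 is the inverse.
Euclidean algorithm:
  88 = 0·93 + 88
  93 = 1·88 + 5
  88 = 17·5 + 3
  5 = 1·3 + 2
  3 = 1·2 + 1
  2 = 2·1 + 0
gcd(88,93) = 1
Back-substitution gives: 88·(37) + 93·(-35) = 1
So 88⁻¹ ≡ 37 ≡ 37 (mod 93)
Check: 88 × 37 = 3256 ≡ 1 (mod 93) ✓

88⁻¹ ≡ 37 (mod 93)


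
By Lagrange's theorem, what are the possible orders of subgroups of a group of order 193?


Lagrange's theorem: |H| divides |G|
|G| = 193
Divisors of 193: 1, 193

Possible subgroup orders: {1, 193}


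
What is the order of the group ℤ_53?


ℤ_n has n elements.

|ℤ_53| = 53


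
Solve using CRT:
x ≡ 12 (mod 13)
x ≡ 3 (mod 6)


m₁ = 13, m₂ = 6, gcd = 1, so CRT applies. M = m₁·m₂ = 78
Let M₁ = M/m₁ = 6, M₂ = M/m₂ = 13
Find y₁ ≡ M₁⁻¹ (mod m₁): 6⁻¹ ≡ 11 (mod 13)
Find y₂ ≡ M₂⁻¹ (mod m₂): 13⁻¹ ≡ 1 (mod 6)
x = a₁·M₁·y₁ + a₂·M₂·y₂ = 12·6·11 + 3·13·1 = 831
Reduce mod 78: x ≡ 51
Check: 51 mod 13 = 12 ✓, 51 mod 6 = 3 ✓

x ≡ 51 (mod 78)


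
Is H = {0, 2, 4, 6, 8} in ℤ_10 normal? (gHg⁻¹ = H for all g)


H = {0, 2, 4, 6, 8} in ℤ_10
ℤ_10 is abelian; every subgroup of an abelian group is normal

Yes, normal subgroup


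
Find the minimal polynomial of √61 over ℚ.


√61 satisfies x² - 61 = 0, irreducible over ℚ since 61 is squarefree

Minimal polynomial: x² - 61


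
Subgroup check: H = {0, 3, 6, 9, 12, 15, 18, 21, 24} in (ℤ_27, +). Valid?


Subgroup test for H = {0, 3, 6, 9, 12, 15, 18, 21, 24} in (ℤ_27, +):
(1) 0 ∈ H? Yes
(2) Closure: for all a,b ∈ H, (a+b) mod 27 ∈ H? Yes
(3) Inverses: for all a ∈ H, -a mod 27 ∈ H? Yes

Yes, H is a subgroup of ℤ_27


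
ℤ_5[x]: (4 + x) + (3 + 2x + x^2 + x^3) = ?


Add coefficients mod 5:
x^0: 4 + 3 = 2 (mod 5)
x^1: 1 + 2 = 3 (mod 5)
x^2: 0 + 1 = 1 (mod 5)
x^3: 0 + 1 = 1 (mod 5)
Result: 2 + 3x + x^2 + x^3

f + g = 2 + 3x + x^2 + x^3


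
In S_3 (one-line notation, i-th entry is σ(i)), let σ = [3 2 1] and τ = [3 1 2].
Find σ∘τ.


σ∘τ: apply τ first, then σ
1 →τ 3 →σ 1
2 →τ 1 →σ 3
3 →τ 2 →σ 2

σ∘τ = [1 3 2]


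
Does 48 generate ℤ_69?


g generates ℤ_n iff gcd(g, n) = 1
gcd(48, 69) = 3
Since gcd = 3 ≠ 1, ⟨48⟩ has order 23 < 69, so 48 is not a generator.

No, 48 does not generate ℤ_69


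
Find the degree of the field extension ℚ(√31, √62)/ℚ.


[ℚ(√31,√62):ℚ] = [ℚ(√31,√62):ℚ(√31)]·[ℚ(√31):ℚ] = 2·2 = 4

[ℚ(√31, √62)/ℚ] = 4


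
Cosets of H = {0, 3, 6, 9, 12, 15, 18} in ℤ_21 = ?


H = {0, 3, 6, 9, 12, 15, 18}, |H| = 7
Number of cosets = |G|/|H| = 21/7 = 3
0 + H = {0, 3, 6, 9, 12, 15, 18}
1 + H = {1, 4, 7, 10, 13, 16, 19}
2 + H = {2, 5, 8, 11, 14, 17, 20}

Cosets: 0+H={0,3,6,9,12,15,18}; 1+H={1,4,7,10,13,16,19}; 2+H={2,5,8,11,14,17,20}


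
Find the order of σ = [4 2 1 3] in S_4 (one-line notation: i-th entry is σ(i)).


Cycle decomposition: (1 4 3)
Cycle lengths: 3
Order = lcm(3) = 3

ord(σ) = 3


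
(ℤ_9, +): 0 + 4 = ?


Operation: addition mod 9
0 + 4 = (a + b) mod 9 with a = 0, b = 4

0 + 4 = 4


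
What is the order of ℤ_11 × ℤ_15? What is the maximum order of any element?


|ℤ_11 × ℤ_15| = 11 × 15 = 165
Max element order = lcm(11,15) = 165
Cyclic? Yes (gcd=1)

|ℤ_11×ℤ_15| = 165, max element order = 165


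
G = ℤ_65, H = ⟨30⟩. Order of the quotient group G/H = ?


|⟨30⟩| = n / gcd(30, 65) = 65 / 5 = 13
H is normal (ℤ_65 is abelian).
|G/H| = |G| / |H| = 65 / 13 = 5

|G/H| = 5


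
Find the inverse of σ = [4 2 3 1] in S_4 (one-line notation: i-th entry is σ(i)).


To find σ⁻¹, swap domain and range:
σ(1) = 4 → σ⁻¹(4) = 1
σ(2) = 2 → σ⁻¹(2) = 2
σ(3) = 3 → σ⁻¹(3) = 3
σ(4) = 1 → σ⁻¹(1) = 4

σ⁻¹ = [4 2 3 1]


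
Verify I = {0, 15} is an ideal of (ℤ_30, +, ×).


Check ideal conditions for I = {0, 15} in ℤ_30:
(1) I is an additive subgroup? Yes
(2) For r ∈ ℤ_30 and a ∈ I: r·a ∈ I? Yes

Yes, I is an ideal of ℤ_30


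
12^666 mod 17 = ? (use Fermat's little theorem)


Fermat's little theorem: if p is prime and gcd(a,p)=1, then a^(p-1) ≡ 1 (mod p)
p = 17 is prime, gcd(12,17) = 1
Reduce exponent: 666 mod 16 = 10
So 12^666 ≡ 12^10 (mod 17)
12^10 mod 17 = 9

12^666 ≡ 9 (mod 17)


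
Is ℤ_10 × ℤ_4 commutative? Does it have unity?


Direct product ring; commutative with unity (1,1); but (1,0)·(0,1) = (0,0) gives zero divisors, so not an integral domain
Commutative: Yes
Integral domain: No
Has unity: Yes

ℤ_10 × ℤ_4: Commutative=Yes, Unity=Yes


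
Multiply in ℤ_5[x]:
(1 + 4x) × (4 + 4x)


Expand and collect like terms; reduce coefficients mod 5:
x^0: 1·4 = 4 ≡ 4 (mod 5)
x^1: 1·4 + 4·4 = 20 ≡ 0 (mod 5)
x^2: 4·4 = 16 ≡ 1 (mod 5)
Result: 4 + x^2

f · g = 4 + x^2


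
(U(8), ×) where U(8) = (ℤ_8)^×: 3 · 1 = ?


Operation: multiplication mod 8
3 · 1 = (a × b) mod 8 with a = 3, b = 1

3 · 1 = 3


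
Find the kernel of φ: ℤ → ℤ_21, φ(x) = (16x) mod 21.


Kernel = preimage of identity
ker(φ) = {x ∈ ℤ : 16x ≡ 0 (mod 21)}. gcd(16,21) = 1, so 16x ≡ 0 (mod 21) ⟺ x ≡ 0 (mod 21/1 = 21). Hence ker(φ) = 21ℤ

ker(φ) = 21ℤ


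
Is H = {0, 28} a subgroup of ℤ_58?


Subgroup test for H = {0, 28} in (ℤ_58, +):
(1) 0 ∈ H? Yes
(2) Closure: for all a,b ∈ H, (a+b) mod 58 ∈ H? No  [counterexample: 28 + 28 = 56 ∉ H]
(3) Inverses: for all a ∈ H, -a mod 58 ∈ H? No

No, H is not a subgroup of ℤ_58


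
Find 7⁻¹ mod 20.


Use the extended Euclidean algorithm to write 1 = 7·s + 20·t; then s mod 20 is the inverse.
Euclidean algorithm:
  7 = 0·20 + 7
  20 = 2·7 + 6
  7 = 1·6 + 1
  6 = 6·1 + 0
gcd(7,20) = 1
Back-substitution gives: 7·(3) + 20·(-1) = 1
So 7⁻¹ ≡ 3 ≡ 3 (mod 20)
Check: 7 × 3 = 21 ≡ 1 (mod 20) ✓

7⁻¹ ≡ 3 (mod 20)


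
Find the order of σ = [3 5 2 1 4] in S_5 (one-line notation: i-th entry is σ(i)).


Cycle decomposition: (1 3 2 5 4)
Cycle lengths: 5
Order = lcm(5) = 5

ord(σ) = 5


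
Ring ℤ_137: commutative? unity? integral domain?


ℤ_137 is a commutative ring with unity 1; 137 is prime, so ℤ_137 is a field (hence an integral domain)
Commutative: Yes
Integral domain: Yes
Has unity: Yes

ℤ_137: Commutative=Yes, Unity=Yes


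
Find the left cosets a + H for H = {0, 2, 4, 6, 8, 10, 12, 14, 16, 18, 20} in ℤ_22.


H = {0, 2, 4, 6, 8, 10, 12, 14, 16, 18, 20}, |H| = 11
Number of cosets = |G|/|H| = 22/11 = 2
0 + H = {0, 2, 4, 6, 8, 10, 12, 14, 16, 18, 20}
1 + H = {1, 3, 5, 7, 9, 11, 13, 15, 17, 19, 21}

Cosets: 0+H={0,2,4,6,8,10,12,14,16,18,20}; 1+H={1,3,5,7,9,11,13,15,17,19,21}


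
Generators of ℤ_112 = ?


g generates ℤ_n iff gcd(g,n) = 1
Prime factors of 112: 2, 7
Generators are g ∈ {1,...,111} not divisible by any of these primes.
Generators: {1, 3, 5, 9, 11, 13, 15, 17, 19, 23, 25, 27, 29, 31, 33, 37, 39, 41, 43, 45, 47, 51, 53, 55, 57, 59, 61, 65, 67, 69, 71, 73, 75, 79, 81, 83, 85, 87, 89, 93, 95, 97, 99, 101, 103, 107, 109, 111}
Number of generators = φ(112) = 48

Generators of ℤ_112 = {1, 3, 5, 9, 11, 13, 15, 17, 19, 23, 25, 27, 29, 31, 33, 37, 39, 41, 43, 45, 47, 51, 53, 55, 57, 59, 61, 65, 67, 69, 71, 73, 75, 79, 81, 83, 85, 87, 89, 93, 95, 97, 99, 101, 103, 107, 109, 111}


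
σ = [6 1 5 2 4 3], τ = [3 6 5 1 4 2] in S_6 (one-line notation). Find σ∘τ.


σ∘τ: apply τ first, then σ
1 →τ 3 →σ 5
2 →τ 6 →σ 3
3 →τ 5 →σ 4
4 →τ 1 →σ 6
5 →τ 4 →σ 2
6 →τ 2 →σ 1

σ∘τ = [5 3 4 6 2 1]


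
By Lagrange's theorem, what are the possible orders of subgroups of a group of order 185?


Lagrange's theorem: |H| divides |G|
|G| = 185
Divisors of 185: 1, 5, 37, 185

Possible subgroup orders: {1, 5, 37, 185}


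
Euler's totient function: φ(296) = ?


Factor n: 296 = 2^3 × 37
φ(n) = n · ∏(1 - 1/p) over distinct primes p | n
φ(296) = 296 · (1 - 1/2) · (1 - 1/37) = 144

φ(296) = 144


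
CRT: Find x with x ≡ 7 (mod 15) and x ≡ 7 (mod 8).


m₁ = 15, m₂ = 8, gcd = 1, so CRT applies. M = m₁·m₂ = 120
Let M₁ = M/m₁ = 8, M₂ = M/m₂ = 15
Find y₁ ≡ M₁⁻¹ (mod m₁): 8⁻¹ ≡ 2 (mod 15)
Find y₂ ≡ M₂⁻¹ (mod m₂): 15⁻¹ ≡ 7 (mod 8)
x = a₁·M₁·y₁ + a₂·M₂·y₂ = 7·8·2 + 7·15·7 = 847
Reduce mod 120: x ≡ 7
Check: 7 mod 15 = 7 ✓, 7 mod 8 = 7 ✓

x ≡ 7 (mod 120)


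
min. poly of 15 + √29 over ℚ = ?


Let α = 15 + √29. Then α - 15 = √29, so (α - 15)² = 29, giving α² - 30α + 196 = 0. Degree 2 and α ∉ ℚ, so this is the minimal polynomial.

Minimal polynomial: x² - 30x + 196


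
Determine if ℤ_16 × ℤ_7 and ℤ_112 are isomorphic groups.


Comparing ℤ_16 × ℤ_7 and ℤ_112:
gcd(16,7) = 1, so ℤ_16 × ℤ_7 ≅ ℤ_112 (CRT)

Yes, ℤ_16 × ℤ_7 ≅ ℤ_112


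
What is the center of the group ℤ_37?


Z(G) = {g ∈ G | gx = xg for all x ∈ G}
ℤ_37 is abelian, so Z(G) = G

Z(ℤ_37) = ℤ_37


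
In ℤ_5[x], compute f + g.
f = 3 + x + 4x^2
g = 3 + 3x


Add coefficients mod 5:
x^0: 3 + 3 = 1 (mod 5)
x^1: 1 + 3 = 4 (mod 5)
x^2: 4 + 0 = 4 (mod 5)
Result: 1 + 4x + 4x^2

f + g = 1 + 4x + 4x^2


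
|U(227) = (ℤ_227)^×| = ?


U(n) is the group of units mod n; |U(n)| = φ(n)
|U(227)| = φ(227) = 226

|U(227) = (ℤ_227)^×| = 226


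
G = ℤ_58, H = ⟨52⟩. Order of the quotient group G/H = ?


|⟨52⟩| = n / gcd(52, 58) = 58 / 2 = 29
H is normal (ℤ_58 is abelian).
|G/H| = |G| / |H| = 58 / 29 = 2

|G/H| = 2


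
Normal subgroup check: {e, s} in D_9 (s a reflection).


H = {e, s} in D_9 (s a reflection)
r·s·r⁻¹ = sr⁻² ≠ s for n ≥ 3, so {e, s} is not closed under conjugation

No, not a normal subgroup


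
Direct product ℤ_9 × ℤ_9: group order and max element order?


|ℤ_9 × ℤ_9| = 9 × 9 = 81
Max element order = lcm(9,9) = 9
Cyclic? No (gcd=9)

|ℤ_9×ℤ_9| = 81, max element order = 9


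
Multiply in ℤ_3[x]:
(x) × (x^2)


Expand and collect like terms; reduce coefficients mod 3:
x^0: 0·0 = 0 ≡ 0 (mod 3)
x^1: 0·0 + 1·0 = 0 ≡ 0 (mod 3)
x^2: 0·1 + 1·0 = 0 ≡ 0 (mod 3)
x^3: 1·1 = 1 ≡ 1 (mod 3)
Result: x^3

f · g = x^3


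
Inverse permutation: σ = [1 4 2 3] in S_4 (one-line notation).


To find σ⁻¹, swap domain and range:
σ(1) = 1 → σ⁻¹(1) = 1
σ(2) = 4 → σ⁻¹(4) = 2
σ(3) = 2 → σ⁻¹(2) = 3
σ(4) = 3 → σ⁻¹(3) = 4

σ⁻¹ = [1 3 4 2]


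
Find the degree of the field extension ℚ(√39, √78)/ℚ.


[ℚ(√39,√78):ℚ] = [ℚ(√39,√78):ℚ(√39)]·[ℚ(√39):ℚ] = 2·2 = 4

[ℚ(√39, √78)/ℚ] = 4


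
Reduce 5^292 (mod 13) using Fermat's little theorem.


Fermat's little theorem: if p is prime and gcd(a,p)=1, then a^(p-1) ≡ 1 (mod p)
p = 13 is prime, gcd(5,13) = 1
Reduce exponent: 292 mod 12 = 4
So 5^292 ≡ 5^4 (mod 13)
5^4 mod 13 = 1

5^292 ≡ 1 (mod 13)


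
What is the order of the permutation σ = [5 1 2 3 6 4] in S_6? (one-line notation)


Cycle decomposition: (1 5 6 4 3 2)
Cycle lengths: 6
Order = lcm(6) = 6

ord(σ) = 6


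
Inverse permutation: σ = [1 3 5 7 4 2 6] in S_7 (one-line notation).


To find σ⁻¹, swap domain and range:
σ(1) = 1 → σ⁻¹(1) = 1
σ(2) = 3 → σ⁻¹(3) = 2
σ(3) = 5 → σ⁻¹(5) = 3
σ(4) = 7 → σ⁻¹(7) = 4
σ(5) = 4 → σ⁻¹(4) = 5
σ(6) = 2 → σ⁻¹(2) = 6
σ(7) = 6 → σ⁻¹(6) = 7

σ⁻¹ = [1 6 2 5 3 7 4]


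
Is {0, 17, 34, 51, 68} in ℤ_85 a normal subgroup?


H = {0, 17, 34, 51, 68} in ℤ_85
ℤ_85 is abelian; every subgroup of an abelian group is normal

Yes, normal subgroup


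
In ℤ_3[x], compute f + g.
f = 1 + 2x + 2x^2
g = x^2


Add coefficients mod 3:
x^0: 1 + 0 = 1 (mod 3)
x^1: 2 + 0 = 2 (mod 3)
x^2: 2 + 1 = 0 (mod 3)
Result: 1 + 2x

f + g = 1 + 2x


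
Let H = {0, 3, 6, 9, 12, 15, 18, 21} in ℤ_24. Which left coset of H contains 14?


14 + H = {14 + h (mod 24) : h ∈ H}
14+0=14, 14+3=17, 14+6=20, 14+9=23, 14+12=2, 14+15=5, 14+18=8, 14+21=11
14 + H = {2, 5, 8, 11, 14, 17, 20, 23} = 2 + H

14 + H = {2, 5, 8, 11, 14, 17, 20, 23}


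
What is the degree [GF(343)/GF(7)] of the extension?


GF(343) = GF(7^3), so the extension degree is 3

[GF(343)/GF(7)] = 3


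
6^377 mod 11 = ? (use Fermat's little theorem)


Fermat's little theorem: if p is prime and gcd(a,p)=1, then a^(p-1) ≡ 1 (mod p)
p = 11 is prime, gcd(6,11) = 1
Reduce exponent: 377 mod 10 = 7
So 6^377 ≡ 6^7 (mod 11)
6^7 mod 11 = 8

6^377 ≡ 8 (mod 11)


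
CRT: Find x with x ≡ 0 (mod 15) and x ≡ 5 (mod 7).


m₁ = 15, m₂ = 7, gcd = 1, so CRT applies. M = m₁·m₂ = 105
Let M₁ = M/m₁ = 7, M₂ = M/m₂ = 15
Find y₁ ≡ M₁⁻¹ (mod m₁): 7⁻¹ ≡ 13 (mod 15)
Find y₂ ≡ M₂⁻¹ (mod m₂): 15⁻¹ ≡ 1 (mod 7)
x = a₁·M₁·y₁ + a₂·M₂·y₂ = 0·7·13 + 5·15·1 = 75
Reduce mod 105: x ≡ 75
Check: 75 mod 15 = 0 ✓, 75 mod 7 = 5 ✓

x ≡ 75 (mod 105)


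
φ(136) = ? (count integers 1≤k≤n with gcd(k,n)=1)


Factor n: 136 = 2^3 × 17
φ(n) = n · ∏(1 - 1/p) over distinct primes p | n
φ(136) = 136 · (1 - 1/2) · (1 - 1/17) = 64

φ(136) = 64


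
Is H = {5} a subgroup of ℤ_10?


Subgroup test for H = {5} in (ℤ_10, +):
(1) 0 ∈ H? No
(2) Closure: for all a,b ∈ H, (a+b) mod 10 ∈ H? No  [counterexample: 5 + 5 = 0 ∉ H]
(3) Inverses: for all a ∈ H, -a mod 10 ∈ H? Yes

No, H is not a subgroup of ℤ_10


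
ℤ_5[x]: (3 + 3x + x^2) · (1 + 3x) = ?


Expand and collect like terms; reduce coefficients mod 5:
x^0: 3·1 = 3 ≡ 3 (mod 5)
x^1: 3·3 + 3·1 = 12 ≡ 2 (mod 5)
x^2: 3·3 + 1·1 = 10 ≡ 0 (mod 5)
x^3: 1·3 = 3 ≡ 3 (mod 5)
Result: 3 + 2x + 3x^3

f · g = 3 + 2x + 3x^3


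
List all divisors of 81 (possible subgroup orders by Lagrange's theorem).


Lagrange's theorem: |H| divides |G|
|G| = 81
Divisors of 81: 1, 3, 9, 27, 81

Possible subgroup orders: {1, 3, 9, 27, 81}


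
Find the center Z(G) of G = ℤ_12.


Z(G) = {g ∈ G | gx = xg for all x ∈ G}
ℤ_12 is abelian, so Z(G) = G

Z(ℤ_12) = ℤ_12


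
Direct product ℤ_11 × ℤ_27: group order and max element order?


|ℤ_11 × ℤ_27| = 11 × 27 = 297
Max element order = lcm(11,27) = 297
Cyclic? Yes (gcd=1)

|ℤ_11×ℤ_27| = 297, max element order = 297


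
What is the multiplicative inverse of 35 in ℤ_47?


Use the extended Euclidean algorithm to write 1 = 35·s + 47·t; then s mod 47 is the inverse.
Euclidean algorithm:
  35 = 0·47 + 35
  47 = 1·35 + 12
  35 = 2·12 + 11
  12 = 1·11 + 1
  11 = 11·1 + 0
gcd(35,47) = 1
Back-substitution gives: 35·(-4) + 47·(3) = 1
So 35⁻¹ ≡ -4 ≡ 43 (mod 47)
Check: 35 × 43 = 1505 ≡ 1 (mod 47) ✓

35⁻¹ ≡ 43 (mod 47)


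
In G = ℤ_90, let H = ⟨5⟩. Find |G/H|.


|⟨5⟩| = n / gcd(5, 90) = 90 / 5 = 18
H is normal (ℤ_90 is abelian).
|G/H| = |G| / |H| = 90 / 18 = 5

|G/H| = 5


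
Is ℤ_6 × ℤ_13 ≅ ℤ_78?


Comparing ℤ_6 × ℤ_13 and ℤ_78:
gcd(6,13) = 1, so ℤ_6 × ℤ_13 ≅ ℤ_78 (CRT)

Yes, ℤ_6 × ℤ_13 ≅ ℤ_78
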